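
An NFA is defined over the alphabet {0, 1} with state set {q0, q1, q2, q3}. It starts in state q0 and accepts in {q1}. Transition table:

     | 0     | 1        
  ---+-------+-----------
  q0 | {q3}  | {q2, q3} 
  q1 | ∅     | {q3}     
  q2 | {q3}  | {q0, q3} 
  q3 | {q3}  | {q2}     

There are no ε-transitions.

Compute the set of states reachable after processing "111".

{q0, q2, q3}

Start in {q0}.
Read '1': q0→{q2, q3}; now {q2, q3}.
Read '1': q2→{q0, q3}, q3→{q2}; now {q0, q2, q3}.
Read '1': q0→{q2, q3}, q2→{q0, q3}, q3→{q2}; now {q0, q2, q3}.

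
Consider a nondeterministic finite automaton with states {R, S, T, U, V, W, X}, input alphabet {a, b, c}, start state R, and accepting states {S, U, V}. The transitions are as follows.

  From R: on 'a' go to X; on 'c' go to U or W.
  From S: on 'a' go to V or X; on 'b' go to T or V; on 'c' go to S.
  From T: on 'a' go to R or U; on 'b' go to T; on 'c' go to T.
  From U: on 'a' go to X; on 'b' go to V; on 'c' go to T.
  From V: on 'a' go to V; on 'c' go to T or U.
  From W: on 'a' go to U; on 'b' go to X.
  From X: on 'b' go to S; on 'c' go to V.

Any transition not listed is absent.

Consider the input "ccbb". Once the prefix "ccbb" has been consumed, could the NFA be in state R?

No

Start in {R}.
Read 'c': R→{U, W}; now {U, W}.
Read 'c': U→{T}, W→∅; now {T}.
Read 'b': T→{T}; now {T}.
Read 'b': T→{T}; now {T}.
State R is not in {T}.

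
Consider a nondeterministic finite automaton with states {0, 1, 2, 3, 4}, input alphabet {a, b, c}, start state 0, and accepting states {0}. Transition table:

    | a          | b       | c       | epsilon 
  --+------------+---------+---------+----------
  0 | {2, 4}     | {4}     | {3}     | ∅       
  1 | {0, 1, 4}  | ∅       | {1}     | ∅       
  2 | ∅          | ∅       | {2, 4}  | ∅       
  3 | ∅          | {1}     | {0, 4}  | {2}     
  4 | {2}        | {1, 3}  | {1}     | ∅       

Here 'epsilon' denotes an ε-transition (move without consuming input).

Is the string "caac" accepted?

No

Start in {0}.
Read 'c': {0} → {2, 3}.
Read 'a': {2, 3} → ∅.
The set is empty and remains empty for the remaining 2 symbols.
The final set ∅ contains no accepting state.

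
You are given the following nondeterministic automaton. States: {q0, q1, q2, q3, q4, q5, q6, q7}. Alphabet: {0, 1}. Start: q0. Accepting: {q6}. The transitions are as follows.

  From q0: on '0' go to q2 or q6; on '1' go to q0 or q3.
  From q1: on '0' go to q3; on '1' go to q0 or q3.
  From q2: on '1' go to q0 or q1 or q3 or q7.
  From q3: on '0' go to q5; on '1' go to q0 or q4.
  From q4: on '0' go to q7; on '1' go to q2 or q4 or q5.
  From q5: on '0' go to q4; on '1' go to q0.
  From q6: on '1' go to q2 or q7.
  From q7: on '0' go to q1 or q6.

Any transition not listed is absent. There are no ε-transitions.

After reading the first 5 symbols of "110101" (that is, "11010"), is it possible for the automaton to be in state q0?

No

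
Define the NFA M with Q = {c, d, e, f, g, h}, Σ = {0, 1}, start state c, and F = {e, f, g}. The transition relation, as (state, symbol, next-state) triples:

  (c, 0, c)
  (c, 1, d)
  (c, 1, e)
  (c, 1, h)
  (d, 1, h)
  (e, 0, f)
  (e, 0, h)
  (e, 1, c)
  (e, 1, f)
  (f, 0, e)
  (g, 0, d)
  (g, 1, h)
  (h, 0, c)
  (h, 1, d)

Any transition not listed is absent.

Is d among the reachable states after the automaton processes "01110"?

Start in {c}.
Read '0': {c} → {c}.
Read '1': {c} → {d, e, h}.
Read '1': {d, e, h} → {c, d, f, h}.
Read '1': {c, d, f, h} → {d, e, h}.
Read '0': {d, e, h} → {c, f, h}.
State d is not in {c, f, h}.

No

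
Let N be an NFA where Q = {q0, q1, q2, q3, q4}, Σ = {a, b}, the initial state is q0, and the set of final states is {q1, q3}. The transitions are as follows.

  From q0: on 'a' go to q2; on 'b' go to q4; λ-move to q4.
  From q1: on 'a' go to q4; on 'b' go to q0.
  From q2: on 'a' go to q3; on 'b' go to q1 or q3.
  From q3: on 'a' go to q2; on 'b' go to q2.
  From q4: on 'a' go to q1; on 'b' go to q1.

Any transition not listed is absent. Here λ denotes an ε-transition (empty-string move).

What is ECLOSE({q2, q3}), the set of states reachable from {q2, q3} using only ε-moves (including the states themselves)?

{q2, q3}

Begin with {q2, q3}.
No ε-moves leave this set, so the closure equals the set itself.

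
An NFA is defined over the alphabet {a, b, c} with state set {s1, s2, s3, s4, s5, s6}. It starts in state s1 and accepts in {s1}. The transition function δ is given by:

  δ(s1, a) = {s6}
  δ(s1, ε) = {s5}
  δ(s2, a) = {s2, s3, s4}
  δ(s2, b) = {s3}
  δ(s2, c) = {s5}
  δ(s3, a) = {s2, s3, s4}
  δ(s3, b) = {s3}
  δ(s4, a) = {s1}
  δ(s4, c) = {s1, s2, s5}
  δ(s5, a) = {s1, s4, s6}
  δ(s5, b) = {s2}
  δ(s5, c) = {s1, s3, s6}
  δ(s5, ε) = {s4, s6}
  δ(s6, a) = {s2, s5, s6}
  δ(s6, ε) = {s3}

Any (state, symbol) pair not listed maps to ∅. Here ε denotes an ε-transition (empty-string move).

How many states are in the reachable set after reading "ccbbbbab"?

Start: ε-closure({s1}) = {s1, s3, s4, s5, s6}.
Read 'c': {s1, s3, s4, s5, s6} → {s1, s2, s3, s4, s5, s6}.
Read 'c': {s1, s2, s3, s4, s5, s6} → {s1, s2, s3, s4, s5, s6}.
Read 'b': {s1, s2, s3, s4, s5, s6} → {s2, s3}.
Read 'b': {s2, s3} → {s3}.
Read 'b': {s3} → {s3}.
Read 'b': {s3} → {s3}.
Read 'a': {s3} → {s2, s3, s4}.
Read 'b': {s2, s3, s4} → {s3}.
That set has 1 state.

1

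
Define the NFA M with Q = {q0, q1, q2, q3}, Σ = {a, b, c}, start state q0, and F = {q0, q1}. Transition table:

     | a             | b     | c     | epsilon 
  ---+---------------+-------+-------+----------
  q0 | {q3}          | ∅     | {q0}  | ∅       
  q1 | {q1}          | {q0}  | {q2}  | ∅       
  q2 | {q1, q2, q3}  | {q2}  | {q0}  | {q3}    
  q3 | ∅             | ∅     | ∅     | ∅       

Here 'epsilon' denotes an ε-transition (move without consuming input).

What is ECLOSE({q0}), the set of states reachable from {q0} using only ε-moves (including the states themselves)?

{q0}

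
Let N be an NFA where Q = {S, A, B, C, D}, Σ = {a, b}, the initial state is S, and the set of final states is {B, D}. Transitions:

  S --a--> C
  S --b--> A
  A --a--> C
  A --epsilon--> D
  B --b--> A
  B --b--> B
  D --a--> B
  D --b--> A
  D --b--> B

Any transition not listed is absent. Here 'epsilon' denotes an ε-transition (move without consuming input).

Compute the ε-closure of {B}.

{B}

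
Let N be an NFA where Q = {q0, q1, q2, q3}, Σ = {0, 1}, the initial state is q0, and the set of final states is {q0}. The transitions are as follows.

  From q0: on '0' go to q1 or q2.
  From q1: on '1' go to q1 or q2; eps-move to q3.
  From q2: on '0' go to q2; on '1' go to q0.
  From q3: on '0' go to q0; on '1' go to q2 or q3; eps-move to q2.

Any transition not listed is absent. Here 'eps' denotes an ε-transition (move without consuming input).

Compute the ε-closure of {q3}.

Begin with {q3}.
ε-move q3 → q2; add q2.

{q2, q3}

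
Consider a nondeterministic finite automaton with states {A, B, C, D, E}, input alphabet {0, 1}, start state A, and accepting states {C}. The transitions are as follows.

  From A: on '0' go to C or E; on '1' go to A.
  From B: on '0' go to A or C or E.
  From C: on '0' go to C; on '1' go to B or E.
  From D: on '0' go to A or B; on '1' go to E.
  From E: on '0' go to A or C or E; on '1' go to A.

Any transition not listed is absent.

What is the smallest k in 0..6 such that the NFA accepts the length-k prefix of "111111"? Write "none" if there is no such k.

none

Start in {A}.
Read '1': {A} → {A}.
Read '1': {A} → {A}.
Read '1': {A} → {A}.
Read '1': {A} → {A}.
Read '1': {A} → {A}.
Read '1': {A} → {A}.
No reachable set along the way intersects F.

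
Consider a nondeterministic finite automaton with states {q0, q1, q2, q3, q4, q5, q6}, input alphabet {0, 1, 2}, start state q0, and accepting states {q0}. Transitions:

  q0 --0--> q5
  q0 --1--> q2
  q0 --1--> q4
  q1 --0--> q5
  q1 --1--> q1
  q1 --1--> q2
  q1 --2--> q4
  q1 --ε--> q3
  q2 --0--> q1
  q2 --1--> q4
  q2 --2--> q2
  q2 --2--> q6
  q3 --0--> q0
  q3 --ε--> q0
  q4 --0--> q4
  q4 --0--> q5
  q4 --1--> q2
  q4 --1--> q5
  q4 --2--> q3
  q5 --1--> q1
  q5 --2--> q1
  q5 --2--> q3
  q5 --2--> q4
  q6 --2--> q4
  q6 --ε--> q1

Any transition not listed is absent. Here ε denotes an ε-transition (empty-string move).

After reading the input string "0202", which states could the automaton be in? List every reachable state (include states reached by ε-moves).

{q0, q1, q3, q4}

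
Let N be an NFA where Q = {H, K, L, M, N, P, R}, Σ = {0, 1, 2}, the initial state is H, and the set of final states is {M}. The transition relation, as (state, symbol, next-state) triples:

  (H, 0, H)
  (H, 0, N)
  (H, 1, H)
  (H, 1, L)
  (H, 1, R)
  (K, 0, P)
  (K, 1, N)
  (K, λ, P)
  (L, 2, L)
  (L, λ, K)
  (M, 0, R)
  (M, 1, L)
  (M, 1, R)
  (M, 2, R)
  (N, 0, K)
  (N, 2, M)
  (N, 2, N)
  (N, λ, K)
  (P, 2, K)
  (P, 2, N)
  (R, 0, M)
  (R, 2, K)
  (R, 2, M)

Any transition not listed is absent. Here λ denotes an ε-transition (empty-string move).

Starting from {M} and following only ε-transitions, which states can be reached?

{M}

Begin with {M}.
No ε-moves leave this set, so the closure equals the set itself.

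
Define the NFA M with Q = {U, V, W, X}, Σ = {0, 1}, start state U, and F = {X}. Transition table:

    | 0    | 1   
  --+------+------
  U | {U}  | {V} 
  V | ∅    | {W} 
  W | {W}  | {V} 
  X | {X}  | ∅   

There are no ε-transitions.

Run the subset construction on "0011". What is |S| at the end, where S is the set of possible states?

1

Start in {U}.
Read '0': {U} → {U}.
Read '0': {U} → {U}.
Read '1': {U} → {V}.
Read '1': {V} → {W}.
That set has 1 state.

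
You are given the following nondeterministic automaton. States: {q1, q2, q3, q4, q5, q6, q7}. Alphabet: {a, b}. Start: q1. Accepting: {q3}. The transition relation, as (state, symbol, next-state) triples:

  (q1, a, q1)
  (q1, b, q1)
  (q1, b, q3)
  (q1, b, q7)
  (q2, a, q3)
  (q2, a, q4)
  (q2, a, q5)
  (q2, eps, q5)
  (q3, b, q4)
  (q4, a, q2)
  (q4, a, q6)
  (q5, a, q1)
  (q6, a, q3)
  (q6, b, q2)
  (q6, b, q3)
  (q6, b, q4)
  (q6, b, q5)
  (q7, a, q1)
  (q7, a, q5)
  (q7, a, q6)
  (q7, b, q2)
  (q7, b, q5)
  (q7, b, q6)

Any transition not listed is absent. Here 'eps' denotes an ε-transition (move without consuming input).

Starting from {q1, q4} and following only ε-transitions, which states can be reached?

{q1, q4}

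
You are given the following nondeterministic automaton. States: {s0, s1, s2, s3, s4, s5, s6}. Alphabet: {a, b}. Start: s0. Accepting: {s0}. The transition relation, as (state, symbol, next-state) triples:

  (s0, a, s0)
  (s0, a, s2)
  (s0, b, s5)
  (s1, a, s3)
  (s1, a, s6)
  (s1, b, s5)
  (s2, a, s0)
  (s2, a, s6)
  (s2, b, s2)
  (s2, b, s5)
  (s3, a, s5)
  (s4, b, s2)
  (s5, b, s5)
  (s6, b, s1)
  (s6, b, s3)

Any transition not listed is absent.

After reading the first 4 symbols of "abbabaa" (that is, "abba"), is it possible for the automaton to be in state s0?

Yes

Start in {s0}.
Read 'a': s0→{s0, s2}; now {s0, s2}.
Read 'b': s0→{s5}, s2→{s2, s5}; now {s2, s5}.
Read 'b': s2→{s2, s5}, s5→{s5}; now {s2, s5}.
Read 'a': s2→{s0, s6}, s5→∅; now {s0, s6}.
State s0 is in {s0, s6}.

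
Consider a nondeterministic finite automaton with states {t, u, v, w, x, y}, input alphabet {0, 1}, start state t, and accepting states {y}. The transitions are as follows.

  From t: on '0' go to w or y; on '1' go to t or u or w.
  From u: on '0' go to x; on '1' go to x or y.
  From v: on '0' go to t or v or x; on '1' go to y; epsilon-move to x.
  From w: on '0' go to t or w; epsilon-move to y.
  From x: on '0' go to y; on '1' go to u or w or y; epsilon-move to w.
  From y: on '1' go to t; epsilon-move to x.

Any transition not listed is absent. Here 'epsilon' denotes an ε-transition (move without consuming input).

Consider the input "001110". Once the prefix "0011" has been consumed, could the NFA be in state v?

No

Start in {t}.
Read '0': t→{w, y}; union {w, y}; ε-closure = {w, x, y}.
Read '0': w→{t, w}, x→{y}, y→∅; union {t, w, y}; ε-closure = {t, w, x, y}.
Read '1': t→{t, u, w}, w→∅, x→{u, w, y}, y→{t}; union {t, u, w, y}; ε-closure = {t, u, w, x, y}.
Read '1': t→{t, u, w}, u→{x, y}, w→∅, x→{u, w, y}, y→{t}; now {t, u, w, x, y}.
State v is not in {t, u, w, x, y}.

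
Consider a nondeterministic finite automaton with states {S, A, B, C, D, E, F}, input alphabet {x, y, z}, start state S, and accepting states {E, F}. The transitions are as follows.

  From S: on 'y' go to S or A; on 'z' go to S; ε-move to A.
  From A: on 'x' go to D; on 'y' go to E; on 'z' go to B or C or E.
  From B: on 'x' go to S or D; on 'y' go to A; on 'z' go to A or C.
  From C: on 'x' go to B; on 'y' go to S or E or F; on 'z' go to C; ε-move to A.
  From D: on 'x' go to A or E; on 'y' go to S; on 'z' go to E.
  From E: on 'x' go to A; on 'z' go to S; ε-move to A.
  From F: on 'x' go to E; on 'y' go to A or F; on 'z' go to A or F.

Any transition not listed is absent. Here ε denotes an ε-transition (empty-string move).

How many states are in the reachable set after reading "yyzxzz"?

Start: ε-closure({S}) = {S, A}.
Read 'y': S→{S, A}, A→{E}; now {S, A, E}.
Read 'y': S→{S, A}, A→{E}, E→∅; now {S, A, E}.
Read 'z': S→{S}, A→{B, C, E}, E→{S}; union {S, B, C, E}; ε-closure = {S, A, B, C, E}.
Read 'x': S→∅, A→{D}, B→{S, D}, C→{B}, E→{A}; now {S, A, B, D}.
Read 'z': S→{S}, A→{B, C, E}, B→{A, C}, D→{E}; now {S, A, B, C, E}.
Read 'z': S→{S}, A→{B, C, E}, B→{A, C}, C→{C}, E→{S}; now {S, A, B, C, E}.
That set has 5 states.

5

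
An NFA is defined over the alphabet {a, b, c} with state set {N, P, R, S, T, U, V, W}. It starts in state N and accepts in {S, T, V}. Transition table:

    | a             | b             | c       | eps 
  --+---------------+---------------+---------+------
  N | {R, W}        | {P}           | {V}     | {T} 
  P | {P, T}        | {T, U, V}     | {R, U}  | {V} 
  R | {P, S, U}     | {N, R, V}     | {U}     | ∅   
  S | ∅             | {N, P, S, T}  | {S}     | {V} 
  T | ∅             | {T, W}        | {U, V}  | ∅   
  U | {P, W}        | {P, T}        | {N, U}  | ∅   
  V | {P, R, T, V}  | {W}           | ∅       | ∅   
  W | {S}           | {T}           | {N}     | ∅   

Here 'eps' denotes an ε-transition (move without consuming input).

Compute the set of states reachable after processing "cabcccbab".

{N, P, R, S, T, U, V, W}

Start: ε-closure({N}) = {N, T}.
Read 'c': {N, T} → {U, V}.
Read 'a': {U, V} → {P, R, T, V, W}.
Read 'b': {P, R, T, V, W} → {N, R, T, U, V, W}.
Read 'c': {N, R, T, U, V, W} → {N, T, U, V}.
Read 'c': {N, T, U, V} → {N, T, U, V}.
Read 'c': {N, T, U, V} → {N, T, U, V}.
Read 'b': {N, T, U, V} → {P, T, V, W}.
Read 'a': {P, T, V, W} → {P, R, S, T, V}.
Read 'b': {P, R, S, T, V} → {N, P, R, S, T, U, V, W}.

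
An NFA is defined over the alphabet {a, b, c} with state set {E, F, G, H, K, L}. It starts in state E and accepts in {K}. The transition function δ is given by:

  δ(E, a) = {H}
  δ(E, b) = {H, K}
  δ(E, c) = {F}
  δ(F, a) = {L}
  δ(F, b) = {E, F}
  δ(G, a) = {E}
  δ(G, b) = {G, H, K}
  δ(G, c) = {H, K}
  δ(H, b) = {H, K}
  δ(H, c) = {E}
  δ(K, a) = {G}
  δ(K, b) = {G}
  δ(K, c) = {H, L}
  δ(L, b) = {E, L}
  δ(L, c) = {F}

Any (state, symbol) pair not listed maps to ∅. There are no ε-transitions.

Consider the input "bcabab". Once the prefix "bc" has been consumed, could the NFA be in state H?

Yes

Start in {E}.
Read 'b': {E} → {H, K}.
Read 'c': {H, K} → {E, H, L}.
State H is in {E, H, L}.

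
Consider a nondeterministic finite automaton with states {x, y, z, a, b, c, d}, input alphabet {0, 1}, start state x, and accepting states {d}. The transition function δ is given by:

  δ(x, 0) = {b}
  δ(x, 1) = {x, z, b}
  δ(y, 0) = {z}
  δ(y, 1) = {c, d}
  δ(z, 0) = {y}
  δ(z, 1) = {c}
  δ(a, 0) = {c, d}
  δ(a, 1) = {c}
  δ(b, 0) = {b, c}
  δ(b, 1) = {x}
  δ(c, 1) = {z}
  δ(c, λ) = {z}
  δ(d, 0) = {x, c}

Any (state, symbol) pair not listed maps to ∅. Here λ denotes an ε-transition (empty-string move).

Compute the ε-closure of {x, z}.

{x, z}

Begin with {x, z}.
No ε-moves leave this set, so the closure equals the set itself.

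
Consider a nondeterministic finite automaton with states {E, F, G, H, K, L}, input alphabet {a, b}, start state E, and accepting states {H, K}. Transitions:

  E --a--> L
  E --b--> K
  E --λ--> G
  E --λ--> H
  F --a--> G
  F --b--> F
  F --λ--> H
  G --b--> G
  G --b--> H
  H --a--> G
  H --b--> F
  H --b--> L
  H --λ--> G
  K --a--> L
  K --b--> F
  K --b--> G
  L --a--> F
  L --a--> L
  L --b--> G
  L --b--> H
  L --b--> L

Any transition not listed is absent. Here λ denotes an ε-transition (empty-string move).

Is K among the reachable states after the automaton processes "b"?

Yes

Start: ε-closure({E}) = {E, G, H}.
Read 'b': E→{K}, G→{G, H}, H→{F, L}; now {F, G, H, K, L}.
State K is in {F, G, H, K, L}.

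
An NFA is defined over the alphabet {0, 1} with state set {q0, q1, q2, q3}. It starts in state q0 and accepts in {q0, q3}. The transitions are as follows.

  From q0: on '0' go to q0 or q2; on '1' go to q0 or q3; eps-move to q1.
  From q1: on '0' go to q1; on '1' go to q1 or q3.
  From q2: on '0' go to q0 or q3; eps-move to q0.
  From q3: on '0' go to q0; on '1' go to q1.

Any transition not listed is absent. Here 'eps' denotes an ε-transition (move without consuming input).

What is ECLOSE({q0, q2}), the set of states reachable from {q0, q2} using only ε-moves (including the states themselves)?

{q0, q1, q2}

Begin with {q0, q2}.
ε-move q0 → q1; add q1.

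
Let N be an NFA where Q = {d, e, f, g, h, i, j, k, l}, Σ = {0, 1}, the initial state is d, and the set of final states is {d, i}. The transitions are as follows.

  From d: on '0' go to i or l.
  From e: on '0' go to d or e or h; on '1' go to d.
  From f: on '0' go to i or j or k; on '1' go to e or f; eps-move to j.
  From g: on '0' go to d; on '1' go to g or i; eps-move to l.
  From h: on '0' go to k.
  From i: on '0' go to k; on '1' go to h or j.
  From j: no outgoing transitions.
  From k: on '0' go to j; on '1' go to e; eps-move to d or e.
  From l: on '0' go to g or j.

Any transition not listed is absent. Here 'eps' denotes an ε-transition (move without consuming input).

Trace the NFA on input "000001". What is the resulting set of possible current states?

{d, e, g, h, i, j, l}

Start in {d}.
Read '0': d→{i, l}; now {i, l}.
Read '0': i→{k}, l→{g, j}; union {g, j, k}; ε-closure = {d, e, g, j, k, l}.
Read '0': d→{i, l}, e→{d, e, h}, g→{d}, j→∅, k→{j}, l→{g, j}; now {d, e, g, h, i, j, l}.
Read '0': d→{i, l}, e→{d, e, h}, g→{d}, h→{k}, i→{k}, j→∅, l→{g, j}; now {d, e, g, h, i, j, k, l}.
Read '0': d→{i, l}, e→{d, e, h}, g→{d}, h→{k}, i→{k}, j→∅, k→{j}, l→{g, j}; now {d, e, g, h, i, j, k, l}.
Read '1': d→∅, e→{d}, g→{g, i}, h→∅, i→{h, j}, j→∅, k→{e}, l→∅; union {d, e, g, h, i, j}; ε-closure = {d, e, g, h, i, j, l}.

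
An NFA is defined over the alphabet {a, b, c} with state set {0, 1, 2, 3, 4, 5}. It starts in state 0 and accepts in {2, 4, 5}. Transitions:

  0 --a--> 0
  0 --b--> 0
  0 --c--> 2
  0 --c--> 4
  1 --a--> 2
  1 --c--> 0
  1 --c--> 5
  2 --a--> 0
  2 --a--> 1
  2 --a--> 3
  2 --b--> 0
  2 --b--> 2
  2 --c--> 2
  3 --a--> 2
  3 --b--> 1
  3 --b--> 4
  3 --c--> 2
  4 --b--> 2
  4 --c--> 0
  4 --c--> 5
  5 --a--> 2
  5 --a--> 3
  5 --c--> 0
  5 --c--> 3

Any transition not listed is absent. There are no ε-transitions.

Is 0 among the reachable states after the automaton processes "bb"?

Yes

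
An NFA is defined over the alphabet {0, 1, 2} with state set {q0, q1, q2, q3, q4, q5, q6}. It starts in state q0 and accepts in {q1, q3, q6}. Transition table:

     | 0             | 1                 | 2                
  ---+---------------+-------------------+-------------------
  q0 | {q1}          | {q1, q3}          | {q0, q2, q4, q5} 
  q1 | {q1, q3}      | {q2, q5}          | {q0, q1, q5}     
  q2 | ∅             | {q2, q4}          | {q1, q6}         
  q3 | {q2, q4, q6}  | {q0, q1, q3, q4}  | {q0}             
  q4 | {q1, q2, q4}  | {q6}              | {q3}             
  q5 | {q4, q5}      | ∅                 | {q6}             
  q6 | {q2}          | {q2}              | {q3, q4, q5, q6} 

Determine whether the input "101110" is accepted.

Start in {q0}.
Read '1': {q0} → {q1, q3}.
Read '0': {q1, q3} → {q1, q2, q3, q4, q6}.
Read '1': {q1, q2, q3, q4, q6} → {q0, q1, q2, q3, q4, q5, q6}.
Read '1': {q0, q1, q2, q3, q4, q5, q6} → {q0, q1, q2, q3, q4, q5, q6}.
Read '1': {q0, q1, q2, q3, q4, q5, q6} → {q0, q1, q2, q3, q4, q5, q6}.
Read '0': {q0, q1, q2, q3, q4, q5, q6} → {q1, q2, q3, q4, q5, q6}.
The final set {q1, q2, q3, q4, q5, q6} contains the accepting states q1, q3, q6.

Yes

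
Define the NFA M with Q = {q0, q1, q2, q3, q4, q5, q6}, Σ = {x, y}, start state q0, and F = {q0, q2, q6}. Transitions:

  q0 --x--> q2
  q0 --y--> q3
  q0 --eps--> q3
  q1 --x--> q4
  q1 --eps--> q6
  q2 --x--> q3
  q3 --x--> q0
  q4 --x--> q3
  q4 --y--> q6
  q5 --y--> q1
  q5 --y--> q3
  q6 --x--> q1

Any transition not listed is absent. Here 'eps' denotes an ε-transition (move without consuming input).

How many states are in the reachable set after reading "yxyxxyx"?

2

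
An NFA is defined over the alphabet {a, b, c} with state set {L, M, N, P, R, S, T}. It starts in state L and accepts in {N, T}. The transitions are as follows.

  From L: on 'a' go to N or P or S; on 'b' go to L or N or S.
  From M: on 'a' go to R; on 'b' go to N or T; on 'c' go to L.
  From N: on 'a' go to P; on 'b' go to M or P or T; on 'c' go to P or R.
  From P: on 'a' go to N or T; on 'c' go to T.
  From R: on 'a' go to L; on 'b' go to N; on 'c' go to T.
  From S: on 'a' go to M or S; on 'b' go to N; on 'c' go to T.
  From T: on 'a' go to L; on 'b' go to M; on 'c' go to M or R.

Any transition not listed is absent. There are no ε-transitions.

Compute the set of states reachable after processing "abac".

{M, P, R, T}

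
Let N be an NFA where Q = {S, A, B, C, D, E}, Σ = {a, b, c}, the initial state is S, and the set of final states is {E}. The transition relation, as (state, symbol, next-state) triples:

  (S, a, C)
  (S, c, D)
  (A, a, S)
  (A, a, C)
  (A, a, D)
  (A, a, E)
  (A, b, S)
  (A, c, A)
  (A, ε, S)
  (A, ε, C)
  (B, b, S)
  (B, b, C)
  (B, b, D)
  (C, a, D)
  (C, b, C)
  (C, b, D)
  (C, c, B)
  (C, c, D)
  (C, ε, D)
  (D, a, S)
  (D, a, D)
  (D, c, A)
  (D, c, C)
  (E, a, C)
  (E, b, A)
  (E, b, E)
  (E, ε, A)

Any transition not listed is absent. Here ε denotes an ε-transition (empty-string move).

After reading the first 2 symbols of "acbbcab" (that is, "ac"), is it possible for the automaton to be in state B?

Yes

Start in {S}.
Read 'a': {S} → {C, D}.
Read 'c': {C, D} → {S, A, B, C, D}.
State B is in {S, A, B, C, D}.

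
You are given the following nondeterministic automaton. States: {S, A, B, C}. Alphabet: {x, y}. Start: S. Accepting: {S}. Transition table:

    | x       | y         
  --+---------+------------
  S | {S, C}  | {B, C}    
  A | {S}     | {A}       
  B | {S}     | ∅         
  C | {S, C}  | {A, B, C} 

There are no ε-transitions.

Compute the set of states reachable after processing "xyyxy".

{A, B, C}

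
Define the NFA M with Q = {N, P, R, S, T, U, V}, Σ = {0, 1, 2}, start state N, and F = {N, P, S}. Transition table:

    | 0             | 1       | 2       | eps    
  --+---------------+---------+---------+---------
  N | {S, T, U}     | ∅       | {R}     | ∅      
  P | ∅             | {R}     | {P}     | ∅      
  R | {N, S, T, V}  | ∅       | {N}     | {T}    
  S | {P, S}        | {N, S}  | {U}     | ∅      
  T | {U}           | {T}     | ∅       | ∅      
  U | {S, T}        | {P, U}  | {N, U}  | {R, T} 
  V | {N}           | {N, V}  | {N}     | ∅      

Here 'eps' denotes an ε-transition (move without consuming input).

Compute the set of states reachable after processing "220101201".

Start in {N}.
Read '2': {N} → {R, T}.
Read '2': {R, T} → {N}.
Read '0': {N} → {R, S, T, U}.
Read '1': {R, S, T, U} → {N, P, R, S, T, U}.
Read '0': {N, P, R, S, T, U} → {N, P, R, S, T, U, V}.
Read '1': {N, P, R, S, T, U, V} → {N, P, R, S, T, U, V}.
Read '2': {N, P, R, S, T, U, V} → {N, P, R, T, U}.
Read '0': {N, P, R, T, U} → {N, R, S, T, U, V}.
Read '1': {N, R, S, T, U, V} → {N, P, R, S, T, U, V}.

{N, P, R, S, T, U, V}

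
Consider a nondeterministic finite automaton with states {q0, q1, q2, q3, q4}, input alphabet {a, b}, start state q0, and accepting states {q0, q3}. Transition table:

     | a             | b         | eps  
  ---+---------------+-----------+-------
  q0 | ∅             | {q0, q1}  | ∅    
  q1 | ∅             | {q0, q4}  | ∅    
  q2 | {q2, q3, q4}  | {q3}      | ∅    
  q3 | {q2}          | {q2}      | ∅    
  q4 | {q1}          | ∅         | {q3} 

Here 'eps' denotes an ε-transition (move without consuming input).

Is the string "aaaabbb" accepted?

Start in {q0}.
Read 'a': {q0} → ∅.
The set is empty and remains empty for the remaining 6 symbols.
The final set ∅ contains no accepting state.

No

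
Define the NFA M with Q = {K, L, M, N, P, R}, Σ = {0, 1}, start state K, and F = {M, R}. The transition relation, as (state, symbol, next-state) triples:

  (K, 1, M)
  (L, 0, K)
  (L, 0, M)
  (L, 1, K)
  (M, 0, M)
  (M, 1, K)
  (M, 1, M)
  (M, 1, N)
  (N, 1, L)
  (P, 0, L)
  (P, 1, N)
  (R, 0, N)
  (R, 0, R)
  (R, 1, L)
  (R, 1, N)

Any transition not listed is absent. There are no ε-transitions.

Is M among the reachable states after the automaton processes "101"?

Start in {K}.
Read '1': {K} → {M}.
Read '0': {M} → {M}.
Read '1': {M} → {K, M, N}.
State M is in {K, M, N}.

Yes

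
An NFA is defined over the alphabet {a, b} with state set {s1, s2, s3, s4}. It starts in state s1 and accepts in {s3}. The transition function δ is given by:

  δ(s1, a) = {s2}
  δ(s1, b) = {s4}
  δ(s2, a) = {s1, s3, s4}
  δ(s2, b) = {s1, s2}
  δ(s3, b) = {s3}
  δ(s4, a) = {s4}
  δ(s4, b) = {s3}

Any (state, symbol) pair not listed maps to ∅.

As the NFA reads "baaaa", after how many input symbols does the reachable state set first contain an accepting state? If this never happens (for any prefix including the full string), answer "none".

Start in {s1}.
Read 'b': s1→{s4}; now {s4}.
Read 'a': s4→{s4}; now {s4}.
Read 'a': s4→{s4}; now {s4}.
Read 'a': s4→{s4}; now {s4}.
Read 'a': s4→{s4}; now {s4}.
No reachable set along the way intersects F.

none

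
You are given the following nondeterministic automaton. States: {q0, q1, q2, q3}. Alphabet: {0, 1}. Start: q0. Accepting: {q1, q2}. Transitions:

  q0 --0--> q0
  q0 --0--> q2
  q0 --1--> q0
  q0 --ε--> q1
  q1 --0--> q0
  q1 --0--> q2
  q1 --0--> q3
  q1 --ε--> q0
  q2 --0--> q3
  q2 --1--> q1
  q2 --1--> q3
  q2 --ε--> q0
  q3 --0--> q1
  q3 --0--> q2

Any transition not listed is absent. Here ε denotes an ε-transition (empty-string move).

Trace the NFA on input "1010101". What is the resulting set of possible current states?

Start: ε-closure({q0}) = {q0, q1}.
Read '1': q0→{q0}, q1→∅; union {q0}; ε-closure = {q0, q1}.
Read '0': q0→{q0, q2}, q1→{q0, q2, q3}; union {q0, q2, q3}; ε-closure = {q0, q1, q2, q3}.
Read '1': q0→{q0}, q1→∅, q2→{q1, q3}, q3→∅; now {q0, q1, q3}.
Read '0': q0→{q0, q2}, q1→{q0, q2, q3}, q3→{q1, q2}; now {q0, q1, q2, q3}.
Read '1': q0→{q0}, q1→∅, q2→{q1, q3}, q3→∅; now {q0, q1, q3}.
Read '0': q0→{q0, q2}, q1→{q0, q2, q3}, q3→{q1, q2}; now {q0, q1, q2, q3}.
Read '1': q0→{q0}, q1→∅, q2→{q1, q3}, q3→∅; now {q0, q1, q3}.

{q0, q1, q3}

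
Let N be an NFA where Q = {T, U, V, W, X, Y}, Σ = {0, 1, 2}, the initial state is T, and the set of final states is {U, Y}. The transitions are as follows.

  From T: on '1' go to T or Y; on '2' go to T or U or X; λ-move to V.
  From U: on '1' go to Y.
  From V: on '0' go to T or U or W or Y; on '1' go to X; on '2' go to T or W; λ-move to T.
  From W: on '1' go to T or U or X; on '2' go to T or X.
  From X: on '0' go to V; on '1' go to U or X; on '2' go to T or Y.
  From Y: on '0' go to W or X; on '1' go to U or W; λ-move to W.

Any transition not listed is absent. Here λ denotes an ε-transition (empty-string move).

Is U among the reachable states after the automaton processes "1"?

Start: ε-closure({T}) = {T, V}.
Read '1': T→{T, Y}, V→{X}; union {T, X, Y}; ε-closure = {T, V, W, X, Y}.
State U is not in {T, V, W, X, Y}.

No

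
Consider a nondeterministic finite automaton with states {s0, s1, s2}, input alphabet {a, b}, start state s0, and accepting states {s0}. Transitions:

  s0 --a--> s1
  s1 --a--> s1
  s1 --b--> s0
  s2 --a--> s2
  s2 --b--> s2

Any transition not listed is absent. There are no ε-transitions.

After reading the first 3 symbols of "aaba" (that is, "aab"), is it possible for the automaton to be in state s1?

No

Start in {s0}.
Read 'a': s0→{s1}; now {s1}.
Read 'a': s1→{s1}; now {s1}.
Read 'b': s1→{s0}; now {s0}.
State s1 is not in {s0}.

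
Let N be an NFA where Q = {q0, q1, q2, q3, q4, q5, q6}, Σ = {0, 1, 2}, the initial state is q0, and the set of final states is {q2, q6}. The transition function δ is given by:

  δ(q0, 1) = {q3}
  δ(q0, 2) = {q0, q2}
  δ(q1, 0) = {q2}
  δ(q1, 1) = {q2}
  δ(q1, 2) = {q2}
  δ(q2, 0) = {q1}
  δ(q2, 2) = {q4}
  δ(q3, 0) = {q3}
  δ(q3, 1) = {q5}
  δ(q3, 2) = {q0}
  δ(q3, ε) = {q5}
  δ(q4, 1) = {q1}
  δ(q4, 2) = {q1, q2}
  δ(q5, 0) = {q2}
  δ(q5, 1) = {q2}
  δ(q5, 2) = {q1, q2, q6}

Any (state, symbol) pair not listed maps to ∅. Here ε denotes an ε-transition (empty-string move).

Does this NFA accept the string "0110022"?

Start in {q0}.
Read '0': q0→∅; now ∅.
The set is empty and remains empty for the remaining 6 symbols.
The final set ∅ contains no accepting state.

No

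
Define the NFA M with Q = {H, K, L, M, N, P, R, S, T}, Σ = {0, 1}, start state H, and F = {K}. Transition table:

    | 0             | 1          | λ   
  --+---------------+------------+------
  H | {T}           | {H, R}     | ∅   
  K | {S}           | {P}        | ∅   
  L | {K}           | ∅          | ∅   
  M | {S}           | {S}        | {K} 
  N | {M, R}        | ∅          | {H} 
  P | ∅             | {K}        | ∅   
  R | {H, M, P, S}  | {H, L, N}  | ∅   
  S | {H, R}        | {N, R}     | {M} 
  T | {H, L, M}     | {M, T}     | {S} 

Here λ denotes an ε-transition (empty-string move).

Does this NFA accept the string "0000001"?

Yes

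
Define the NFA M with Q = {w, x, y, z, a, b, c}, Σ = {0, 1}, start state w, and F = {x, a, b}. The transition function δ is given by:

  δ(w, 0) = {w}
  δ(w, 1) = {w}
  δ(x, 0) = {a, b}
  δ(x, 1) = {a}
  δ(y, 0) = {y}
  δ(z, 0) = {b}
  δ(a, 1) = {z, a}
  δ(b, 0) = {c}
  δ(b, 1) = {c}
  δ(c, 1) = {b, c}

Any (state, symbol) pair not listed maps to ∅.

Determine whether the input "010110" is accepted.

No

Start in {w}.
Read '0': w→{w}; now {w}.
Read '1': w→{w}; now {w}.
Read '0': w→{w}; now {w}.
Read '1': w→{w}; now {w}.
Read '1': w→{w}; now {w}.
Read '0': w→{w}; now {w}.
The final set {w} contains no accepting state.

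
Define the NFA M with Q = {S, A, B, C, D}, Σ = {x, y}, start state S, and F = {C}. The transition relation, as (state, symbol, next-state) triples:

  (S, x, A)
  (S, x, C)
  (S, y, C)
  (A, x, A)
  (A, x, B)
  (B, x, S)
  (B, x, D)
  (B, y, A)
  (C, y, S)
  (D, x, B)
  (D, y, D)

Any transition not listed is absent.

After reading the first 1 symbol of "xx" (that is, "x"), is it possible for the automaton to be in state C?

Yes

Start in {S}.
Read 'x': {S} → {A, C}.
State C is in {A, C}.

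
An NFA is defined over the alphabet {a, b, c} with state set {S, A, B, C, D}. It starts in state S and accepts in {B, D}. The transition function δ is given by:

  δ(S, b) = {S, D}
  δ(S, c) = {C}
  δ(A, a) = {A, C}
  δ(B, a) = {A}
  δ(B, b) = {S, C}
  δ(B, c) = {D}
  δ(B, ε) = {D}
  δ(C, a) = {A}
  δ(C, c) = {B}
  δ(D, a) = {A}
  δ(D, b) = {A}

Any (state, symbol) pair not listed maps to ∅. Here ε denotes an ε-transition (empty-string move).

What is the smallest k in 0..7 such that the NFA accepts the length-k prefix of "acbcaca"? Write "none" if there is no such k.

Start in {S}.
Read 'a': S→∅; now ∅.
The set is empty and remains empty for the remaining 6 symbols.
No reachable set along the way intersects F.

none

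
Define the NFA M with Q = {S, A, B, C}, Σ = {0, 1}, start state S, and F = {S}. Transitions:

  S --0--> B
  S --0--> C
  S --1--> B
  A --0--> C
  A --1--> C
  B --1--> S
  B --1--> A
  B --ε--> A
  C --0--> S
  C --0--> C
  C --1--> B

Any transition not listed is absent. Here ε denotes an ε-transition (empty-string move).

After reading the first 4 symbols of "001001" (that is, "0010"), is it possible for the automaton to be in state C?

Start in {S}.
Read '0': {S} → {A, B, C}.
Read '0': {A, B, C} → {S, C}.
Read '1': {S, C} → {A, B}.
Read '0': {A, B} → {C}.
State C is in {C}.

Yes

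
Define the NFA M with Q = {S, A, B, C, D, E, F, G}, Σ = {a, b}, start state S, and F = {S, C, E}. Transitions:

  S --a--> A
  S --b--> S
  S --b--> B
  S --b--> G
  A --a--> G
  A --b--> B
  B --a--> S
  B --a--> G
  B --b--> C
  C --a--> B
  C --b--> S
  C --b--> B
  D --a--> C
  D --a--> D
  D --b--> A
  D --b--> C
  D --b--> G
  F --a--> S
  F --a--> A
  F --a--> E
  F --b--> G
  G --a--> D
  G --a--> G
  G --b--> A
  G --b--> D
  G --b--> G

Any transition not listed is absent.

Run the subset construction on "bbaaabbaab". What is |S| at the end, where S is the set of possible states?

6

Start in {S}.
Read 'b': S→{S, B, G}; now {S, B, G}.
Read 'b': S→{S, B, G}, B→{C}, G→{A, D, G}; now {S, A, B, C, D, G}.
Read 'a': S→{A}, A→{G}, B→{S, G}, C→{B}, D→{C, D}, G→{D, G}; now {S, A, B, C, D, G}.
Read 'a': S→{A}, A→{G}, B→{S, G}, C→{B}, D→{C, D}, G→{D, G}; now {S, A, B, C, D, G}.
Read 'a': S→{A}, A→{G}, B→{S, G}, C→{B}, D→{C, D}, G→{D, G}; now {S, A, B, C, D, G}.
Read 'b': S→{S, B, G}, A→{B}, B→{C}, C→{S, B}, D→{A, C, G}, G→{A, D, G}; now {S, A, B, C, D, G}.
Read 'b': S→{S, B, G}, A→{B}, B→{C}, C→{S, B}, D→{A, C, G}, G→{A, D, G}; now {S, A, B, C, D, G}.
Read 'a': S→{A}, A→{G}, B→{S, G}, C→{B}, D→{C, D}, G→{D, G}; now {S, A, B, C, D, G}.
Read 'a': S→{A}, A→{G}, B→{S, G}, C→{B}, D→{C, D}, G→{D, G}; now {S, A, B, C, D, G}.
Read 'b': S→{S, B, G}, A→{B}, B→{C}, C→{S, B}, D→{A, C, G}, G→{A, D, G}; now {S, A, B, C, D, G}.
That set has 6 states.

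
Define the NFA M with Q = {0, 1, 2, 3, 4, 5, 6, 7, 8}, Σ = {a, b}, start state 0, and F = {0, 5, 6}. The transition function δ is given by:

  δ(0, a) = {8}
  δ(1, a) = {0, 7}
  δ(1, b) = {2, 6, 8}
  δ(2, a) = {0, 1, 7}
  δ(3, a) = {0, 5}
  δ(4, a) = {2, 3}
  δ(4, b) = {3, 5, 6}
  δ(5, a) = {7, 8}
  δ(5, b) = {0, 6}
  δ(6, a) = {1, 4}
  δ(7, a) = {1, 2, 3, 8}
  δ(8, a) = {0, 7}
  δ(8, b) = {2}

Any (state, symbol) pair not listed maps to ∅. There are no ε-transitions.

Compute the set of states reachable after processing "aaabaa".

Start in {0}.
Read 'a': 0→{8}; now {8}.
Read 'a': 8→{0, 7}; now {0, 7}.
Read 'a': 0→{8}, 7→{1, 2, 3, 8}; now {1, 2, 3, 8}.
Read 'b': 1→{2, 6, 8}, 2→∅, 3→∅, 8→{2}; now {2, 6, 8}.
Read 'a': 2→{0, 1, 7}, 6→{1, 4}, 8→{0, 7}; now {0, 1, 4, 7}.
Read 'a': 0→{8}, 1→{0, 7}, 4→{2, 3}, 7→{1, 2, 3, 8}; now {0, 1, 2, 3, 7, 8}.

{0, 1, 2, 3, 7, 8}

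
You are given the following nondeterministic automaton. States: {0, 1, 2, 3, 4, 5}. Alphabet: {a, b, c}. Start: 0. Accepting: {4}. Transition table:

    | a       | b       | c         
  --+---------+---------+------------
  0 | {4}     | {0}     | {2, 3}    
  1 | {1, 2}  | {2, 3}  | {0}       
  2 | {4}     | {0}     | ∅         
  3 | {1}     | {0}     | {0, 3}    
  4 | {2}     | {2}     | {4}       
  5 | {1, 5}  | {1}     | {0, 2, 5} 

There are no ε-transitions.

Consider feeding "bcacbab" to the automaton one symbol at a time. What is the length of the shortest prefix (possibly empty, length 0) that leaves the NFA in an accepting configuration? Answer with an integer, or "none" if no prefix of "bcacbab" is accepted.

Start in {0}.
Read 'b': 0→{0}; now {0}.
Read 'c': 0→{2, 3}; now {2, 3}.
Read 'a': 2→{4}, 3→{1}; now {1, 4}.
None of the earlier sets intersect F, but {1, 4} does.

3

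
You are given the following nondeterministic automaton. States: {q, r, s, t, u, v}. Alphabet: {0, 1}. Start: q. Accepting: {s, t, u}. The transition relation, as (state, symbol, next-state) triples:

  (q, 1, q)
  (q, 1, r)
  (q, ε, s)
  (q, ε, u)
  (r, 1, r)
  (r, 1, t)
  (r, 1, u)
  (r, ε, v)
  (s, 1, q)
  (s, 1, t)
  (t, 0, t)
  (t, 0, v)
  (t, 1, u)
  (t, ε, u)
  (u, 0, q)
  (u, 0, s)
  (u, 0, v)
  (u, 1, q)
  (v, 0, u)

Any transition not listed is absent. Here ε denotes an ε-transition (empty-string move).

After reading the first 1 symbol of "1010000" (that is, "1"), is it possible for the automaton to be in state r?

Start: ε-closure({q}) = {q, s, u}.
Read '1': q→{q, r}, s→{q, t}, u→{q}; union {q, r, t}; ε-closure = {q, r, s, t, u, v}.
State r is in {q, r, s, t, u, v}.

Yes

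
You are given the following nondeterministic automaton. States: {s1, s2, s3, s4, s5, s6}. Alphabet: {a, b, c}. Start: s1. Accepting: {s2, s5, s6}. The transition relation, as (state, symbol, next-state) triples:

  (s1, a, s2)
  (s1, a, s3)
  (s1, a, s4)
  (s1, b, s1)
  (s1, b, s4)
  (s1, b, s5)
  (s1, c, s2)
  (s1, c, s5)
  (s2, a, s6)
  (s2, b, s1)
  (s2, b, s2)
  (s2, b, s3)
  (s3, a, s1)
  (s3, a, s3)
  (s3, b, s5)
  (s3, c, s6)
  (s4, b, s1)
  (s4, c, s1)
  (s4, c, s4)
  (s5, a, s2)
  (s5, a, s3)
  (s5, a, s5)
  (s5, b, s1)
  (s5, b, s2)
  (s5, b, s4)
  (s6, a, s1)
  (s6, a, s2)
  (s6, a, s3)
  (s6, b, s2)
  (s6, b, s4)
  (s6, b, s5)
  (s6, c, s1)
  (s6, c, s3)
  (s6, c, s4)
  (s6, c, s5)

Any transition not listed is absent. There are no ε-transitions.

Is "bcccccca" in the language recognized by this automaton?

Yes

Start in {s1}.
Read 'b': {s1} → {s1, s4, s5}.
Read 'c': {s1, s4, s5} → {s1, s2, s4, s5}.
Read 'c': {s1, s2, s4, s5} → {s1, s2, s4, s5}.
Read 'c': {s1, s2, s4, s5} → {s1, s2, s4, s5}.
Read 'c': {s1, s2, s4, s5} → {s1, s2, s4, s5}.
Read 'c': {s1, s2, s4, s5} → {s1, s2, s4, s5}.
Read 'c': {s1, s2, s4, s5} → {s1, s2, s4, s5}.
Read 'a': {s1, s2, s4, s5} → {s2, s3, s4, s5, s6}.
The final set {s2, s3, s4, s5, s6} contains the accepting states s2, s5, s6.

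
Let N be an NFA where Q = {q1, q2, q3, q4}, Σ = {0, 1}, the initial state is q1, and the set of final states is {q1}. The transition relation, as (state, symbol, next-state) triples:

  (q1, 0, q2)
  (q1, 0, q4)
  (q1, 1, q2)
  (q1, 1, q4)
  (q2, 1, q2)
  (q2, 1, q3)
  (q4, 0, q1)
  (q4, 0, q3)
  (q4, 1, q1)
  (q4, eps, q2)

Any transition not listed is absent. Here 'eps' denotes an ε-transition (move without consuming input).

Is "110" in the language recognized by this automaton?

No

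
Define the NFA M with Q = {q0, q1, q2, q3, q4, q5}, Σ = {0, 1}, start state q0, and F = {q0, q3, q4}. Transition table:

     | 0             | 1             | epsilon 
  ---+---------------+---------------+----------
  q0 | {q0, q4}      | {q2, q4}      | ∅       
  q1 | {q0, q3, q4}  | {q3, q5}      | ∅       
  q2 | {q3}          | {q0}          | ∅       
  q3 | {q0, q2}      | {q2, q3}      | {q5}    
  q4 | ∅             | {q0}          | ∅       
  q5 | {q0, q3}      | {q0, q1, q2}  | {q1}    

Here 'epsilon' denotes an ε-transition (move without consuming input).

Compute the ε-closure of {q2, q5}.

{q1, q2, q5}

Begin with {q2, q5}.
ε-move q5 → q1; add q1.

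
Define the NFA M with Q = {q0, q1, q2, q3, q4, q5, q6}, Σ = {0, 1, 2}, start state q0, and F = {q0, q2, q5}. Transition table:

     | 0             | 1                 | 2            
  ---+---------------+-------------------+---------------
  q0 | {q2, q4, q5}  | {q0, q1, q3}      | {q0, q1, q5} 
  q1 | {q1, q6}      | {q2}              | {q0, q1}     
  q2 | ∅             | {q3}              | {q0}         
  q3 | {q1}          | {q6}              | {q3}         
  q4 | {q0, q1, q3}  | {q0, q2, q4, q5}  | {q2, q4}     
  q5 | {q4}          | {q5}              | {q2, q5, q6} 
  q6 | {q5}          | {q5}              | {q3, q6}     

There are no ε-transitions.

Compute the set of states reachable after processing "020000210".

Start in {q0}.
Read '0': {q0} → {q2, q4, q5}.
Read '2': {q2, q4, q5} → {q0, q2, q4, q5, q6}.
Read '0': {q0, q2, q4, q5, q6} → {q0, q1, q2, q3, q4, q5}.
Read '0': {q0, q1, q2, q3, q4, q5} → {q0, q1, q2, q3, q4, q5, q6}.
Read '0': {q0, q1, q2, q3, q4, q5, q6} → {q0, q1, q2, q3, q4, q5, q6}.
Read '0': {q0, q1, q2, q3, q4, q5, q6} → {q0, q1, q2, q3, q4, q5, q6}.
Read '2': {q0, q1, q2, q3, q4, q5, q6} → {q0, q1, q2, q3, q4, q5, q6}.
Read '1': {q0, q1, q2, q3, q4, q5, q6} → {q0, q1, q2, q3, q4, q5, q6}.
Read '0': {q0, q1, q2, q3, q4, q5, q6} → {q0, q1, q2, q3, q4, q5, q6}.

{q0, q1, q2, q3, q4, q5, q6}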